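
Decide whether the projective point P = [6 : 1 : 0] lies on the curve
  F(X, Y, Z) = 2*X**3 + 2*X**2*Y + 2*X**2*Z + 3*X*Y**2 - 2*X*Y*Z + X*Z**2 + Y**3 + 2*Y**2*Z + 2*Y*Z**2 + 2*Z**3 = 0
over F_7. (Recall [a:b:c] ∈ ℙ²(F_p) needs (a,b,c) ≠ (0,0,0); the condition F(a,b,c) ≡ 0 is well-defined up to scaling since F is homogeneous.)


F(6,1,0) ≡ 5 (mod 7); P is NOT on the curve.

Evaluate F(6, 1, 0) term-by-term (mod 7).
  2*X**3 ↦ 2·216·1·1 = 432
  2*X**2*Y ↦ 2·36·1·1 = 72
  2*X**2*Z ↦ 2·36·1·0 = 0
  3*X*Y**2 ↦ 3·6·1·1 = 18
  -2*X*Y*Z ↦ -2·6·1·0 = 0
  X*Z**2 ↦ 1·6·1·0 = 0
  Y**3 ↦ 1·1·1·1 = 1
  2*Y**2*Z ↦ 2·1·1·0 = 0
  2*Y*Z**2 ↦ 2·1·1·0 = 0
  2*Z**3 ↦ 2·1·1·0 = 0
Sum: F(6, 1, 0) = (432) + (72) + (0) + (18) + (0) + (0) + (1) + (0) + (0) + (0) = 523.
Reducing mod 7: 523 ≡ 5 (mod 7).
Since F(a, b, c) ≡ 5 ≠ 0 (mod 7), P does NOT lie on the curve.


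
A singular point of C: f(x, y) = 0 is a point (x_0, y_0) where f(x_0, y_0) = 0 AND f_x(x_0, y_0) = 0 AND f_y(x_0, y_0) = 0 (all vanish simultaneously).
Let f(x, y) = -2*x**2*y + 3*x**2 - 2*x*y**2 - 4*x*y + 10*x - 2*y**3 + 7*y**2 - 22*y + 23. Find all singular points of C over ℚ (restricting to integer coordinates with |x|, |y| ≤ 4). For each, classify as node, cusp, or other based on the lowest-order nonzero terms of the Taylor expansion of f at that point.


Singular points: {(-3, 2)}; classification: node.

Compute partial derivatives:
  f_x = -4*x*y + 6*x - 2*y**2 - 4*y + 10.
  f_y = -2*x**2 - 4*x*y - 4*x - 6*y**2 + 14*y - 22.
Scan x_0 ∈ {−4, ..., 4}. For each x_0, f_y(x_0, y) is a polynomial in y; find its integer roots y ∈ {−4, ..., 4}, then test f_x and f at those candidates.
  x = -4: f_y(-4, y) = -6*y**2 + 30*y - 38; no integer root y with |y| ≤ 4.
  x = -3: f_y(-3, y) = -6*y**2 + 26*y - 28; vanishes at y ∈ {2}. (-3, 2): f_x = 0, f = 0 — SINGULAR.
  x = -2: f_y(-2, y) = -6*y**2 + 22*y - 22; no integer root y with |y| ≤ 4.
  x = -1: f_y(-1, y) = -6*y**2 + 18*y - 20; no integer root y with |y| ≤ 4.
  x = 0: f_y(0, y) = -6*y**2 + 14*y - 22; no integer root y with |y| ≤ 4.
  x = 1: f_y(1, y) = -6*y**2 + 10*y - 28; no integer root y with |y| ≤ 4.
  x = 2: f_y(2, y) = -6*y**2 + 6*y - 38; no integer root y with |y| ≤ 4.
  x = 3: f_y(3, y) = -6*y**2 + 2*y - 52; no integer root y with |y| ≤ 4.
  x = 4: f_y(4, y) = -6*y**2 - 2*y - 70; no integer root y with |y| ≤ 4.
Only singular point on the grid: (-3, 2).
Classify: substitute x = -3 + u, y = 2 + v and expand: f = -2*u**2*v - u**2 - 2*u*v**2 - 2*v**3 + v**2.
No constant or linear terms (consistent with a singular point). Quadratic part: -u**2 + v**2. Cubic part: -2*u**2*v - 2*u*v**2 - 2*v**3.
The quadratic part v**2 - u**2 = (v − u)(v + u) splits into two distinct linear factors, so there are two distinct tangent lines y − 2 = ±(x − -3) — this is a node (ordinary double point).
Classification: node.


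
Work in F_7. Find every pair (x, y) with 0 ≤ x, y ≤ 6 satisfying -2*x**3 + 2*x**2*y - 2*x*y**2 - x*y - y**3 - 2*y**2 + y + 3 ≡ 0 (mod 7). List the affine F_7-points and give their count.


Affine F_7-points: {(1, 3), (1, 4)}; count = 2.

For each of the 49 pairs (x, y) ∈ F_7², evaluate f(x, y) mod 7. Record the zeros.
  x = 0: [0↦3, 1↦1, 2↦3, 3↦3, 4↦2, 5↦1, 6↦1]  zeros at y ∈ ∅
  x = 1: [0↦1, 1↦5, 2↦2, 3↦0, 4↦0, 5↦3, 6↦3]  zeros at y ∈ {3, 4}
  x = 2: [0↦1, 1↦1, 2↦4, 3↦4, 4↦2, 5↦6, 6↦3]  zeros at y ∈ ∅
  x = 3: [0↦5, 1↦5, 2↦4, 3↦3, 4↦3, 5↦5, 6↦3]  zeros at y ∈ ∅
  x = 4: [0↦1, 1↦5, 2↦4, 3↦6, 4↦5, 5↦2, 6↦5]  zeros at y ∈ ∅
  x = 5: [0↦5, 1↦3, 2↦6, 3↦1, 4↦3, 5↦6, 6↦4]  zeros at y ∈ ∅
  x = 6: [0↦5, 1↦1, 2↦5, 3↦4, 4↦6, 5↦5, 6↦2]  zeros at y ∈ ∅
Collecting zeros: affine points = {(1, 3), (1, 4)}.
Total count |C(F_7)_aff| = 2.


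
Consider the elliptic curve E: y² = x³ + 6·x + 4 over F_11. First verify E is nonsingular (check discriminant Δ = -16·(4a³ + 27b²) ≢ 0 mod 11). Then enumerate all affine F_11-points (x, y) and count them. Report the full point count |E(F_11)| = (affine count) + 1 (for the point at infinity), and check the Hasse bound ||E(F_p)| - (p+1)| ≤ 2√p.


Affine points = {(0, 2), (0, 9), (1, 0), (3, 4), (3, 7), (4, 2), (4, 9), (5, 4), (5, 7), (6, 5), (6, 6), (7, 2), (7, 9), (8, 5), (8, 6)}; affine count = 15; |E(F_11)| = 16.

Discriminant check: Δ ∝ 4a³ + 27b² = 4·6³ + 27·4² = 4·216 + 27·16 ≡ 9 (mod 11). Nonzero ⇒ E is nonsingular.
For each x ∈ F_11, compute rhs = x³ + 6·x + 4 mod 11, then count y ∈ F_11 with y² ≡ rhs.
  x = 0: rhs = 4, matching y values: 2, 9 (2 points).
  x = 1: rhs = 0, matching y values: 0 (1 points).
  x = 2: rhs = 2, matching y values: none (0 points).
  x = 3: rhs = 5, matching y values: 4, 7 (2 points).
  x = 4: rhs = 4, matching y values: 2, 9 (2 points).
  x = 5: rhs = 5, matching y values: 4, 7 (2 points).
  x = 6: rhs = 3, matching y values: 5, 6 (2 points).
  x = 7: rhs = 4, matching y values: 2, 9 (2 points).
  x = 8: rhs = 3, matching y values: 5, 6 (2 points).
  x = 9: rhs = 6, matching y values: none (0 points).
  x = 10: rhs = 8, matching y values: none (0 points).
Total affine count: 15.
Full point count |E(F_11)| = 15 + 1 = 16.
Hasse bound: |16 − (11+1)| = |4| = 4 ≤ 2√11 ≈ 6.6332 ✓.


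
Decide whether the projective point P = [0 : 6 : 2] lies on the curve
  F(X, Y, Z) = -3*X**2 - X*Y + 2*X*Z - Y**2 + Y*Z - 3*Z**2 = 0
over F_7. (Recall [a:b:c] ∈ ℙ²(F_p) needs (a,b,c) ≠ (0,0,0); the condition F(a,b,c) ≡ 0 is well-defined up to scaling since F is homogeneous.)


F(0,6,2) ≡ 6 (mod 7); P is NOT on the curve.

Evaluate F(0, 6, 2) term-by-term (mod 7).
  -3*X**2 ↦ -3·0·1·1 = 0
  -X*Y ↦ -1·0·6·1 = 0
  2*X*Z ↦ 2·0·1·2 = 0
  -Y**2 ↦ -1·1·36·1 = -36
  Y*Z ↦ 1·1·6·2 = 12
  -3*Z**2 ↦ -3·1·1·4 = -12
Sum: F(0, 6, 2) = (0) + (0) + (0) + (-36) + (12) + (-12) = -36.
Reducing mod 7: -36 ≡ 6 (mod 7).
Since F(a, b, c) ≡ 6 ≠ 0 (mod 7), P does NOT lie on the curve.


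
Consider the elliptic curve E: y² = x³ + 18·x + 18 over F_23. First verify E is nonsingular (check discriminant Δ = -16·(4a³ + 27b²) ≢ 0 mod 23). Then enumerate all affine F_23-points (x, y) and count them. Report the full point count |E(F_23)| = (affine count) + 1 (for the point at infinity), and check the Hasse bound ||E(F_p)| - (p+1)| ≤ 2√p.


Affine points = {(0, 8), (0, 15), (2, 4), (2, 19), (4, 4), (4, 19), (5, 7), (5, 16), (7, 2), (7, 21), (9, 9), (9, 14), (10, 5), (10, 18), (11, 11), (11, 12), (14, 1), (14, 22), (15, 11), (15, 12), (16, 3), (16, 20), (17, 4), (17, 19), (20, 11), (20, 12)}; affine count = 26; |E(F_23)| = 27.

Discriminant check: Δ ∝ 4a³ + 27b² = 4·18³ + 27·18² = 4·5832 + 27·324 ≡ 14 (mod 23). Nonzero ⇒ E is nonsingular.
For each x ∈ F_23, compute rhs = x³ + 18·x + 18 mod 23, then count y ∈ F_23 with y² ≡ rhs.
  x = 0: rhs = 18, matching y values: 8, 15 (2 points).
  x = 1: rhs = 14, matching y values: none (0 points).
  x = 2: rhs = 16, matching y values: 4, 19 (2 points).
  x = 3: rhs = 7, matching y values: none (0 points).
  x = 4: rhs = 16, matching y values: 4, 19 (2 points).
  x = 5: rhs = 3, matching y values: 7, 16 (2 points).
  x = 6: rhs = 20, matching y values: none (0 points).
  x = 7: rhs = 4, matching y values: 2, 21 (2 points).
  x = 8: rhs = 7, matching y values: none (0 points).
  x = 9: rhs = 12, matching y values: 9, 14 (2 points).
  x = 10: rhs = 2, matching y values: 5, 18 (2 points).
  x = 11: rhs = 6, matching y values: 11, 12 (2 points).
  x = 12: rhs = 7, matching y values: none (0 points).
  x = 13: rhs = 11, matching y values: none (0 points).
  x = 14: rhs = 1, matching y values: 1, 22 (2 points).
  x = 15: rhs = 6, matching y values: 11, 12 (2 points).
  x = 16: rhs = 9, matching y values: 3, 20 (2 points).
  x = 17: rhs = 16, matching y values: 4, 19 (2 points).
  x = 18: rhs = 10, matching y values: none (0 points).
  x = 19: rhs = 20, matching y values: none (0 points).
  x = 20: rhs = 6, matching y values: 11, 12 (2 points).
  x = 21: rhs = 20, matching y values: none (0 points).
  x = 22: rhs = 22, matching y values: none (0 points).
Total affine count: 26.
Full point count |E(F_23)| = 26 + 1 = 27.
Hasse bound: |27 − (23+1)| = |3| = 3 ≤ 2√23 ≈ 9.5917 ✓.


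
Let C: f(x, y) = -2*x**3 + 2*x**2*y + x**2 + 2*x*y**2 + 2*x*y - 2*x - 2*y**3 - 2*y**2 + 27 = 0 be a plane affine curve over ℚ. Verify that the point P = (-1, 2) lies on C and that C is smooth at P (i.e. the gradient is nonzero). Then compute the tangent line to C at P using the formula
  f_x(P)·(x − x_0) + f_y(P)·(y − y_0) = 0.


Tangent line at P: -6*x - 40*y + 74 = 0.

Step 1: f(-1, 2) = 0, so P lies on C.
Step 2: partial derivatives
  f_x(x, y) = -6*x**2 + 4*x*y + 2*x + 2*y**2 + 2*y - 2, f_y(x, y) = 2*x**2 + 4*x*y + 2*x - 6*y**2 - 4*y.
  f_x(P) = -6, f_y(P) = -40 (gradient nonzero, so P is smooth).
Step 3: tangent line at P: -6·(x − -1) + -40·(y − 2) = 0.
Expanding: -6*x - 40*y + 74 = 0.


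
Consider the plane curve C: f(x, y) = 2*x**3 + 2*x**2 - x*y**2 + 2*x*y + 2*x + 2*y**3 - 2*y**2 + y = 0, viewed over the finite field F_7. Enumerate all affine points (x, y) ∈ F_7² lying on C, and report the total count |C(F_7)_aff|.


Affine F_7-points: {(0, 0), (1, 3), (1, 4), (1, 5), (2, 0), (2, 4), (2, 5), (3, 4), (3, 5), (4, 0)}; count = 10.

For each of the 49 pairs (x, y) ∈ F_7², evaluate f(x, y) mod 7. Record the zeros.
  x = 0: [0↦0, 1↦1, 2↦3, 3↦4, 4↦2, 5↦2, 6↦2]  zeros at y ∈ {0}
  x = 1: [0↦6, 1↦1, 2↦2, 3↦0, 4↦0, 5↦0, 6↦5]  zeros at y ∈ {3, 4, 5}
  x = 2: [0↦0, 1↦3, 2↦3, 3↦5, 4↦0, 5↦0, 6↦3]  zeros at y ∈ {0, 4, 5}
  x = 3: [0↦1, 1↦5, 2↦4, 3↦3, 4↦0, 5↦0, 6↦1]  zeros at y ∈ {4, 5}
  x = 4: [0↦0, 1↦5, 2↦3, 3↦6, 4↦5, 5↦5, 6↦4]  zeros at y ∈ {0}
  x = 5: [0↦2, 1↦1, 2↦5, 3↦5, 4↦6, 5↦6, 6↦3]  zeros at y ∈ ∅
  x = 6: [0↦5, 1↦5, 2↦1, 3↦5, 4↦1, 5↦1, 6↦3]  zeros at y ∈ ∅
Collecting zeros: affine points = {(0, 0), (1, 3), (1, 4), (1, 5), (2, 0), (2, 4), (2, 5), (3, 4), (3, 5), (4, 0)}.
Total count |C(F_7)_aff| = 10.


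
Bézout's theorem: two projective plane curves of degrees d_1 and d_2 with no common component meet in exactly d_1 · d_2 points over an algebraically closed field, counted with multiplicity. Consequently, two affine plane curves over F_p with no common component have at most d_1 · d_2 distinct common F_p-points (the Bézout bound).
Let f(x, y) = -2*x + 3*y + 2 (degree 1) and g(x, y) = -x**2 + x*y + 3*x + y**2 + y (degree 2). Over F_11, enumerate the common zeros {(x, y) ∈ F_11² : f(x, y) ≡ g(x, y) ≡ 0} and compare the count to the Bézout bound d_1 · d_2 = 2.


Common zeros: ∅; count = 0; Bézout bound = 2.

deg(f) = 1, deg(g) = 2, so Bézout bound = 2.
Scan x ∈ F_11. For each x, list the y ∈ F_11 with f(x, y) ≡ 0 and those with g(x, y) ≡ 0 (mod 11); the common zeros in that column are the intersection.
  x = 0: f ≡ 0 at y ∈ {3}; g ≡ 0 at y ∈ {0, 10}; common: ∅.
  x = 1: f ≡ 0 at y ∈ {0}; g ≡ 0 at y ∈ ∅; common: ∅.
  x = 2: f ≡ 0 at y ∈ {8}; g ≡ 0 at y ∈ {9, 10}; common: ∅.
  x = 3: f ≡ 0 at y ∈ {5}; g ≡ 0 at y ∈ {0, 7}; common: ∅.
  x = 4: f ≡ 0 at y ∈ {2}; g ≡ 0 at y ∈ ∅; common: ∅.
  x = 5: f ≡ 0 at y ∈ {10}; g ≡ 0 at y ∈ ∅; common: ∅.
  x = 6: f ≡ 0 at y ∈ {7}; g ≡ 0 at y ∈ {2}; common: ∅.
  x = 7: f ≡ 0 at y ∈ {4}; g ≡ 0 at y ∈ {7}; common: ∅.
  x = 8: f ≡ 0 at y ∈ {1}; g ≡ 0 at y ∈ ∅; common: ∅.
  x = 9: f ≡ 0 at y ∈ {9}; g ≡ 0 at y ∈ ∅; common: ∅.
  x = 10: f ≡ 0 at y ∈ {6}; g ≡ 0 at y ∈ {2, 9}; common: ∅.
Collecting: common zeros = ∅, so the count is 0.
Comparison with the Bézout bound: 0 ≤ 2 = deg(f)·deg(g), as expected for curves with no common component (the affine F_11-count falls short of the bound because intersections may lie at infinity, over extension fields, or carry multiplicity).


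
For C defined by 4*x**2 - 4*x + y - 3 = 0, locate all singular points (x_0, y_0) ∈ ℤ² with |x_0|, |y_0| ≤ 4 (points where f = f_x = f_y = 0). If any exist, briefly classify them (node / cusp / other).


No singular points in the scanned grid; C is smooth there.

Compute partial derivatives:
  f_x = 8*x - 4.
  f_y = 1.
f_y = 1 is a nonzero constant, so f_y never vanishes: no point (x, y) can satisfy f = f_x = f_y = 0. In particular no (x, y) ∈ {−4, ..., 4}² is singular; the curve is smooth.


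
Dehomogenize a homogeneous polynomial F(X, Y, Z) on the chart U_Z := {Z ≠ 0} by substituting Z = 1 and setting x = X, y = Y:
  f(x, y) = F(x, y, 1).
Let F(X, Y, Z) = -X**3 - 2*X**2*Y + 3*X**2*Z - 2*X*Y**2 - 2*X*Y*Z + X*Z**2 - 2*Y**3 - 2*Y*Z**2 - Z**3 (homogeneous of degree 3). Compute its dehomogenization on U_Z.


f(x, y) = -x**3 - 2*x**2*y + 3*x**2 - 2*x*y**2 - 2*x*y + x - 2*y**3 - 2*y - 1

On U_Z we set Z = 1. Each monomial c·X^i·Y^j·Z^k in F becomes c·x^i·y^j·1^k = c·x^i·y^j.
Substituting Z = 1: F(X, Y, 1) = -x**3 - 2*x**2*y + 3*x**2 - 2*x*y**2 - 2*x*y + x - 2*y**3 - 2*y - 1.
Note: deg(f) ≤ deg(F) = 3; strict inequality happens when F is divisible by Z (lost terms).


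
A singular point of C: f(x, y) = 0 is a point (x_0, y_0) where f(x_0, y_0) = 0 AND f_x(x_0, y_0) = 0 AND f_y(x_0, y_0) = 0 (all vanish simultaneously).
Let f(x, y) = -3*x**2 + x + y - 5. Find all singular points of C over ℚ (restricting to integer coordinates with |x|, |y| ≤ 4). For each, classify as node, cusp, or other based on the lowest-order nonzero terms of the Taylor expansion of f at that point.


No singular points in the scanned grid; C is smooth there.

Compute partial derivatives:
  f_x = 1 - 6*x.
  f_y = 1.
f_y = 1 is a nonzero constant, so f_y never vanishes: no point (x, y) can satisfy f = f_x = f_y = 0. In particular no (x, y) ∈ {−4, ..., 4}² is singular; the curve is smooth.


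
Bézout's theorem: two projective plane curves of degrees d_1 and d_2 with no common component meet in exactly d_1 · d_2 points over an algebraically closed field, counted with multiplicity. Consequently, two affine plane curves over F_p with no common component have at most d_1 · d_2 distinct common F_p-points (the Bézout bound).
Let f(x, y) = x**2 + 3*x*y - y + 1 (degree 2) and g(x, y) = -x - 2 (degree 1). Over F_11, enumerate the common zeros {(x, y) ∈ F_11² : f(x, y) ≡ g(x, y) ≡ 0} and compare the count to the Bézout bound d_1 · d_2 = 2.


Common zeros: {(9, 7)}; count = 1; Bézout bound = 2.

deg(f) = 2, deg(g) = 1, so Bézout bound = 2.
Scan x ∈ F_11. For each x, list the y ∈ F_11 with f(x, y) ≡ 0 and those with g(x, y) ≡ 0 (mod 11); the common zeros in that column are the intersection.
  x = 0: f ≡ 0 at y ∈ {1}; g ≡ 0 at y ∈ ∅; common: ∅.
  x = 1: f ≡ 0 at y ∈ {10}; g ≡ 0 at y ∈ ∅; common: ∅.
  x = 2: f ≡ 0 at y ∈ {10}; g ≡ 0 at y ∈ ∅; common: ∅.
  x = 3: f ≡ 0 at y ∈ {7}; g ≡ 0 at y ∈ ∅; common: ∅.
  x = 4: f ≡ 0 at y ∈ ∅; g ≡ 0 at y ∈ ∅; common: ∅.
  x = 5: f ≡ 0 at y ∈ {6}; g ≡ 0 at y ∈ ∅; common: ∅.
  x = 6: f ≡ 0 at y ∈ {3}; g ≡ 0 at y ∈ ∅; common: ∅.
  x = 7: f ≡ 0 at y ∈ {3}; g ≡ 0 at y ∈ ∅; common: ∅.
  x = 8: f ≡ 0 at y ∈ {1}; g ≡ 0 at y ∈ ∅; common: ∅.
  x = 9: f ≡ 0 at y ∈ {7}; g ≡ 0 at y ∈ {0, 1, 2, 3, 4, 5, 6, 7, 8, 9, 10}; common: {7}.
  x = 10: f ≡ 0 at y ∈ {6}; g ≡ 0 at y ∈ ∅; common: ∅.
Collecting: common zeros = {(9, 7)}, so the count is 1.
Comparison with the Bézout bound: 1 ≤ 2 = deg(f)·deg(g), as expected for curves with no common component (the affine F_11-count falls short of the bound because intersections may lie at infinity, over extension fields, or carry multiplicity).


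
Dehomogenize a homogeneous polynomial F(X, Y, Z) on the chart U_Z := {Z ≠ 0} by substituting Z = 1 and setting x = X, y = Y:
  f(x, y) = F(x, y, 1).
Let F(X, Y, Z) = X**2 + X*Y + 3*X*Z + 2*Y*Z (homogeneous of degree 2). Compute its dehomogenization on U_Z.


f(x, y) = x**2 + x*y + 3*x + 2*y

On U_Z we set Z = 1. Each monomial c·X^i·Y^j·Z^k in F becomes c·x^i·y^j·1^k = c·x^i·y^j.
Substituting Z = 1: F(X, Y, 1) = x**2 + x*y + 3*x + 2*y.
Note: deg(f) ≤ deg(F) = 2; strict inequality happens when F is divisible by Z (lost terms).


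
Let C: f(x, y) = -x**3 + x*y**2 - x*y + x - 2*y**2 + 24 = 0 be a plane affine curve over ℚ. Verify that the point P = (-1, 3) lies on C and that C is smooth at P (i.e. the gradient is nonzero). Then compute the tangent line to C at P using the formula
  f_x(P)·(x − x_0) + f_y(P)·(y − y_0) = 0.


Tangent line at P: 4*x - 17*y + 55 = 0.

Step 1: f(-1, 3) = 0, so P lies on C.
Step 2: partial derivatives
  f_x(x, y) = -3*x**2 + y**2 - y + 1, f_y(x, y) = 2*x*y - x - 4*y.
  f_x(P) = 4, f_y(P) = -17 (gradient nonzero, so P is smooth).
Step 3: tangent line at P: 4·(x − -1) + -17·(y − 3) = 0.
Expanding: 4*x - 17*y + 55 = 0.


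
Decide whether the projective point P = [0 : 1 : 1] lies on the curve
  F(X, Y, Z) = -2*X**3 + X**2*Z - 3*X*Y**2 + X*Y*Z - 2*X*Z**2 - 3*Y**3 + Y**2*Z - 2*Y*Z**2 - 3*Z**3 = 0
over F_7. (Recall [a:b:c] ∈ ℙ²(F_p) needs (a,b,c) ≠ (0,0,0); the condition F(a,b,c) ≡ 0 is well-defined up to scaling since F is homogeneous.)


F(0,1,1) ≡ 0 (mod 7); P is on the curve.

Evaluate F(0, 1, 1) term-by-term (mod 7).
  -2*X**3 ↦ -2·0·1·1 = 0
  X**2*Z ↦ 1·0·1·1 = 0
  -3*X*Y**2 ↦ -3·0·1·1 = 0
  X*Y*Z ↦ 1·0·1·1 = 0
  -2*X*Z**2 ↦ -2·0·1·1 = 0
  -3*Y**3 ↦ -3·1·1·1 = -3
  Y**2*Z ↦ 1·1·1·1 = 1
  -2*Y*Z**2 ↦ -2·1·1·1 = -2
  -3*Z**3 ↦ -3·1·1·1 = -3
Sum: F(0, 1, 1) = (0) + (0) + (0) + (0) + (0) + (-3) + (1) + (-2) + (-3) = -7.
Reducing mod 7: -7 ≡ 0 (mod 7).
Since F(a, b, c) ≡ 0 (mod 7), P lies on the curve.


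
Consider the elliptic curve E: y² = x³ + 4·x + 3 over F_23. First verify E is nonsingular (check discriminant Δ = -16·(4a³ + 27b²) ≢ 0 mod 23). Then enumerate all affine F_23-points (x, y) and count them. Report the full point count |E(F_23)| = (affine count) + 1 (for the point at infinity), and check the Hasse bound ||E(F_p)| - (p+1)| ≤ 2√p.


Affine points = {(0, 7), (0, 16), (1, 10), (1, 13), (6, 6), (6, 17), (7, 11), (7, 12), (8, 8), (8, 15), (9, 3), (9, 20), (10, 10), (10, 13), (12, 10), (12, 13), (16, 0), (17, 4), (17, 19)}; affine count = 19; |E(F_23)| = 20.

Discriminant check: Δ ∝ 4a³ + 27b² = 4·4³ + 27·3² = 4·64 + 27·9 ≡ 16 (mod 23). Nonzero ⇒ E is nonsingular.
For each x ∈ F_23, compute rhs = x³ + 4·x + 3 mod 23, then count y ∈ F_23 with y² ≡ rhs.
  x = 0: rhs = 3, matching y values: 7, 16 (2 points).
  x = 1: rhs = 8, matching y values: 10, 13 (2 points).
  x = 2: rhs = 19, matching y values: none (0 points).
  x = 3: rhs = 19, matching y values: none (0 points).
  x = 4: rhs = 14, matching y values: none (0 points).
  x = 5: rhs = 10, matching y values: none (0 points).
  x = 6: rhs = 13, matching y values: 6, 17 (2 points).
  x = 7: rhs = 6, matching y values: 11, 12 (2 points).
  x = 8: rhs = 18, matching y values: 8, 15 (2 points).
  x = 9: rhs = 9, matching y values: 3, 20 (2 points).
  x = 10: rhs = 8, matching y values: 10, 13 (2 points).
  x = 11: rhs = 21, matching y values: none (0 points).
  x = 12: rhs = 8, matching y values: 10, 13 (2 points).
  x = 13: rhs = 21, matching y values: none (0 points).
  x = 14: rhs = 20, matching y values: none (0 points).
  x = 15: rhs = 11, matching y values: none (0 points).
  x = 16: rhs = 0, matching y values: 0 (1 points).
  x = 17: rhs = 16, matching y values: 4, 19 (2 points).
  x = 18: rhs = 19, matching y values: none (0 points).
  x = 19: rhs = 15, matching y values: none (0 points).
  x = 20: rhs = 10, matching y values: none (0 points).
  x = 21: rhs = 10, matching y values: none (0 points).
  x = 22: rhs = 21, matching y values: none (0 points).
Total affine count: 19.
Full point count |E(F_23)| = 19 + 1 = 20.
Hasse bound: |20 − (23+1)| = |-4| = 4 ≤ 2√23 ≈ 9.5917 ✓.


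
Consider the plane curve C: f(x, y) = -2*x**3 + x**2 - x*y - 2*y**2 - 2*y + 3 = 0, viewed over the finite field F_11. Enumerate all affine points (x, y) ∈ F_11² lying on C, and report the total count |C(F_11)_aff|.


Affine F_11-points: {(1, 6), (1, 9), (4, 4), (5, 1), (6, 9), (7, 2), (7, 10), (8, 0), (8, 6), (10, 7), (10, 9)}; count = 11.

For each of the 121 pairs (x, y) ∈ F_11², evaluate f(x, y) mod 11. Record the zeros.
  x = 0: [0↦3, 1↦10, 2↦2, 3↦1, 4↦7, 5↦9, 6↦7, 7↦1, 8↦2, 9↦10, 10↦3]  zeros at y ∈ ∅
  x = 1: [0↦2, 1↦8, 2↦10, 3↦8, 4↦2, 5↦3, 6↦0, 7↦4, 8↦4, 9↦0, 10↦3]  zeros at y ∈ {6, 9}
  x = 2: [0↦2, 1↦7, 2↦8, 3↦5, 4↦9, 5↦9, 6↦5, 7↦8, 8↦7, 9↦2, 10↦4]  zeros at y ∈ ∅
  x = 3: [0↦2, 1↦6, 2↦6, 3↦2, 4↦5, 5↦4, 6↦10, 7↦1, 8↦10, 9↦4, 10↦5]  zeros at y ∈ ∅
  x = 4: [0↦1, 1↦4, 2↦3, 3↦9, 4↦0, 5↦9, 6↦3, 7↦4, 8↦1, 9↦5, 10↦5]  zeros at y ∈ {4}
  x = 5: [0↦9, 1↦0, 2↦9, 3↦3, 4↦4, 5↦1, 6↦5, 7↦5, 8↦1, 9↦4, 10↦3]  zeros at y ∈ {1}
  x = 6: [0↦3, 1↦4, 2↦1, 3↦5, 4↦5, 5↦1, 6↦4, 7↦3, 8↦9, 9↦0, 10↦9]  zeros at y ∈ {9}
  x = 7: [0↦4, 1↦4, 2↦0, 3↦3, 4↦2, 5↦8, 6↦10, 7↦8, 8↦2, 9↦3, 10↦0]  zeros at y ∈ {2, 10}
  x = 8: [0↦0, 1↦10, 2↦5, 3↦7, 4↦5, 5↦10, 6↦0, 7↦8, 8↦1, 9↦1, 10↦8]  zeros at y ∈ {0, 6}
  x = 9: [0↦1, 1↦10, 2↦4, 3↦5, 4↦2, 5↦6, 6↦6, 7↦2, 8↦5, 9↦4, 10↦10]  zeros at y ∈ ∅
  x = 10: [0↦6, 1↦3, 2↦7, 3↦7, 4↦3, 5↦6, 6↦5, 7↦0, 8↦2, 9↦0, 10↦5]  zeros at y ∈ {7, 9}
Collecting zeros: affine points = {(1, 6), (1, 9), (4, 4), (5, 1), (6, 9), (7, 2), (7, 10), (8, 0), (8, 6), (10, 7), (10, 9)}.
Total count |C(F_11)_aff| = 11.


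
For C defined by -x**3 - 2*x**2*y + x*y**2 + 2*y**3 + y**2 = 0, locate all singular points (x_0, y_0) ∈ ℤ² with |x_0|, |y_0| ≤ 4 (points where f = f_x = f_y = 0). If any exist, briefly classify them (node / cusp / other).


Singular points: {(0, 0)}; classification: cusp.

Compute partial derivatives:
  f_x = -3*x**2 - 4*x*y + y**2.
  f_y = -2*x**2 + 2*x*y + 6*y**2 + 2*y.
Scan x_0 ∈ {−4, ..., 4}. For each x_0, f_y(x_0, y) is a polynomial in y; find its integer roots y ∈ {−4, ..., 4}, then test f_x and f at those candidates.
  x = -4: f_y(-4, y) = 6*y**2 - 6*y - 32; no integer root y with |y| ≤ 4.
  x = -3: f_y(-3, y) = 6*y**2 - 4*y - 18; no integer root y with |y| ≤ 4.
  x = -2: f_y(-2, y) = 6*y**2 - 2*y - 8; vanishes at y ∈ {-1}. (-2, -1): f_x = -19 ≠ 0.
  x = -1: f_y(-1, y) = 6*y**2 - 2; no integer root y with |y| ≤ 4.
  x = 0: f_y(0, y) = 6*y**2 + 2*y; vanishes at y ∈ {0}. (0, 0): f_x = 0, f = 0 — SINGULAR.
  x = 1: f_y(1, y) = 6*y**2 + 4*y - 2; vanishes at y ∈ {-1}. (1, -1): f_x = 2 ≠ 0.
  x = 2: f_y(2, y) = 6*y**2 + 6*y - 8; no integer root y with |y| ≤ 4.
  x = 3: f_y(3, y) = 6*y**2 + 8*y - 18; no integer root y with |y| ≤ 4.
  x = 4: f_y(4, y) = 6*y**2 + 10*y - 32; no integer root y with |y| ≤ 4.
Only singular point on the grid: (0, 0).
Classify: substitute x = 0 + u, y = 0 + v and expand: f = -u**3 - 2*u**2*v + u*v**2 + 2*v**3 + v**2.
No constant or linear terms (consistent with a singular point). Quadratic part: v**2. Cubic part: -u**3 - 2*u**2*v + u*v**2 + 2*v**3.
The quadratic part v**2 is a perfect square, so there is a single (double) tangent line v = 0, i.e. y = 0. Restricting the cubic part to that line (v = 0) leaves -u**3 ≠ 0, so f is not divisible by v and the branch is v² ≈ u**3 to lowest order — this is a cusp.
Classification: cusp.


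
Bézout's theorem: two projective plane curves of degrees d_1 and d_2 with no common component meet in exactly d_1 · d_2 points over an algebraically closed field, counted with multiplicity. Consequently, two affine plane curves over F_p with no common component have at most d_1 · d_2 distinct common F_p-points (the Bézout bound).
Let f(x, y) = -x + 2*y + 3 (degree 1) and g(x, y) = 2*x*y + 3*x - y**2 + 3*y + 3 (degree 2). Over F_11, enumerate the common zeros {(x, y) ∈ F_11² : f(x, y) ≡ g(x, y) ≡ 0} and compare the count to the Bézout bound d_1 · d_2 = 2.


Common zeros: {(1, 10), (6, 7)}; count = 2; Bézout bound = 2.

deg(f) = 1, deg(g) = 2, so Bézout bound = 2.
Scan x ∈ F_11. For each x, list the y ∈ F_11 with f(x, y) ≡ 0 and those with g(x, y) ≡ 0 (mod 11); the common zeros in that column are the intersection.
  x = 0: f ≡ 0 at y ∈ {4}; g ≡ 0 at y ∈ ∅; common: ∅.
  x = 1: f ≡ 0 at y ∈ {10}; g ≡ 0 at y ∈ {6, 10}; common: {10}.
  x = 2: f ≡ 0 at y ∈ {5}; g ≡ 0 at y ∈ ∅; common: ∅.
  x = 3: f ≡ 0 at y ∈ {0}; g ≡ 0 at y ∈ ∅; common: ∅.
  x = 4: f ≡ 0 at y ∈ {6}; g ≡ 0 at y ∈ {2, 9}; common: ∅.
  x = 5: f ≡ 0 at y ∈ {1}; g ≡ 0 at y ∈ ∅; common: ∅.
  x = 6: f ≡ 0 at y ∈ {7}; g ≡ 0 at y ∈ {7, 8}; common: {7}.
  x = 7: f ≡ 0 at y ∈ {2}; g ≡ 0 at y ∈ {3}; common: ∅.
  x = 8: f ≡ 0 at y ∈ {8}; g ≡ 0 at y ∈ ∅; common: ∅.
  x = 9: f ≡ 0 at y ∈ {3}; g ≡ 0 at y ∈ {5}; common: ∅.
  x = 10: f ≡ 0 at y ∈ {9}; g ≡ 0 at y ∈ {0, 1}; common: ∅.
Collecting: common zeros = {(1, 10), (6, 7)}, so the count is 2.
Comparison with the Bézout bound: 2 ≤ 2 = deg(f)·deg(g), as expected for curves with no common component (the bound is attained).


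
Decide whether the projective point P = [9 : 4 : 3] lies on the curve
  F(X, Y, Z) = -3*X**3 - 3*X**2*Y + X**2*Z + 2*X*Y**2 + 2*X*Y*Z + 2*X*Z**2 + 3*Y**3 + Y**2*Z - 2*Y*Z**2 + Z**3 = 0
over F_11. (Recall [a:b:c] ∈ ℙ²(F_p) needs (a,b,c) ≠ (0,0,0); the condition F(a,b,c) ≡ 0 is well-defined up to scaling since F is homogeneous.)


F(9,4,3) ≡ 2 (mod 11); P is NOT on the curve.

Evaluate F(9, 4, 3) term-by-term (mod 11).
  -3*X**3 ↦ -3·729·1·1 = -2187
  -3*X**2*Y ↦ -3·81·4·1 = -972
  X**2*Z ↦ 1·81·1·3 = 243
  2*X*Y**2 ↦ 2·9·16·1 = 288
  2*X*Y*Z ↦ 2·9·4·3 = 216
  2*X*Z**2 ↦ 2·9·1·9 = 162
  3*Y**3 ↦ 3·1·64·1 = 192
  Y**2*Z ↦ 1·1·16·3 = 48
  -2*Y*Z**2 ↦ -2·1·4·9 = -72
  Z**3 ↦ 1·1·1·27 = 27
Sum: F(9, 4, 3) = (-2187) + (-972) + (243) + (288) + (216) + (162) + (192) + (48) + (-72) + (27) = -2055.
Reducing mod 11: -2055 ≡ 2 (mod 11).
Since F(a, b, c) ≡ 2 ≠ 0 (mod 11), P does NOT lie on the curve.


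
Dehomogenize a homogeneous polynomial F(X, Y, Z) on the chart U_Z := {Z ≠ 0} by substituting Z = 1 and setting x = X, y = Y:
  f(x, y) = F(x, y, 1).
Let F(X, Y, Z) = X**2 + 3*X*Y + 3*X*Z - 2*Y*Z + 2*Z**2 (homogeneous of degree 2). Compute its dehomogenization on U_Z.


f(x, y) = x**2 + 3*x*y + 3*x - 2*y + 2

On U_Z we set Z = 1. Each monomial c·X^i·Y^j·Z^k in F becomes c·x^i·y^j·1^k = c·x^i·y^j.
Substituting Z = 1: F(X, Y, 1) = x**2 + 3*x*y + 3*x - 2*y + 2.
Note: deg(f) ≤ deg(F) = 2; strict inequality happens when F is divisible by Z (lost terms).


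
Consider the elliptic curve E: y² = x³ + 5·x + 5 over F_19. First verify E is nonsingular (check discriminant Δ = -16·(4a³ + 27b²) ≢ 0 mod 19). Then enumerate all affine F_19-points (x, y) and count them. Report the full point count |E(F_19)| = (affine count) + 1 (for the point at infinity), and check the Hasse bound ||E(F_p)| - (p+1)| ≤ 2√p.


Affine points = {(0, 9), (0, 10), (1, 7), (1, 12), (2, 2), (2, 17), (3, 3), (3, 16), (6, 2), (6, 17), (8, 5), (8, 14), (9, 0), (11, 2), (11, 17), (12, 8), (12, 11), (13, 5), (13, 14), (14, 8), (14, 11), (15, 4), (15, 15), (16, 1), (16, 18), (17, 5), (17, 14)}; affine count = 27; |E(F_19)| = 28.

Discriminant check: Δ ∝ 4a³ + 27b² = 4·5³ + 27·5² = 4·125 + 27·25 ≡ 16 (mod 19). Nonzero ⇒ E is nonsingular.
For each x ∈ F_19, compute rhs = x³ + 5·x + 5 mod 19, then count y ∈ F_19 with y² ≡ rhs.
  x = 0: rhs = 5, matching y values: 9, 10 (2 points).
  x = 1: rhs = 11, matching y values: 7, 12 (2 points).
  x = 2: rhs = 4, matching y values: 2, 17 (2 points).
  x = 3: rhs = 9, matching y values: 3, 16 (2 points).
  x = 4: rhs = 13, matching y values: none (0 points).
  x = 5: rhs = 3, matching y values: none (0 points).
  x = 6: rhs = 4, matching y values: 2, 17 (2 points).
  x = 7: rhs = 3, matching y values: none (0 points).
  x = 8: rhs = 6, matching y values: 5, 14 (2 points).
  x = 9: rhs = 0, matching y values: 0 (1 points).
  x = 10: rhs = 10, matching y values: none (0 points).
  x = 11: rhs = 4, matching y values: 2, 17 (2 points).
  x = 12: rhs = 7, matching y values: 8, 11 (2 points).
  x = 13: rhs = 6, matching y values: 5, 14 (2 points).
  x = 14: rhs = 7, matching y values: 8, 11 (2 points).
  x = 15: rhs = 16, matching y values: 4, 15 (2 points).
  x = 16: rhs = 1, matching y values: 1, 18 (2 points).
  x = 17: rhs = 6, matching y values: 5, 14 (2 points).
  x = 18: rhs = 18, matching y values: none (0 points).
Total affine count: 27.
Full point count |E(F_19)| = 27 + 1 = 28.
Hasse bound: |28 − (19+1)| = |8| = 8 ≤ 2√19 ≈ 8.7178 ✓.


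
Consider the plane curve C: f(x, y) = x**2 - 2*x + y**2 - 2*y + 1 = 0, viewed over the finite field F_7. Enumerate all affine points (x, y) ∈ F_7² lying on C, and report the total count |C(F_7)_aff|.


Affine F_7-points: {(0, 1), (1, 0), (1, 2), (2, 1), (3, 3), (3, 6), (6, 3), (6, 6)}; count = 8.

For each of the 49 pairs (x, y) ∈ F_7², evaluate f(x, y) mod 7. Record the zeros.
  x = 0: [0↦1, 1↦0, 2↦1, 3↦4, 4↦2, 5↦2, 6↦4]  zeros at y ∈ {1}
  x = 1: [0↦0, 1↦6, 2↦0, 3↦3, 4↦1, 5↦1, 6↦3]  zeros at y ∈ {0, 2}
  x = 2: [0↦1, 1↦0, 2↦1, 3↦4, 4↦2, 5↦2, 6↦4]  zeros at y ∈ {1}
  x = 3: [0↦4, 1↦3, 2↦4, 3↦0, 4↦5, 5↦5, 6↦0]  zeros at y ∈ {3, 6}
  x = 4: [0↦2, 1↦1, 2↦2, 3↦5, 4↦3, 5↦3, 6↦5]  zeros at y ∈ ∅
  x = 5: [0↦2, 1↦1, 2↦2, 3↦5, 4↦3, 5↦3, 6↦5]  zeros at y ∈ ∅
  x = 6: [0↦4, 1↦3, 2↦4, 3↦0, 4↦5, 5↦5, 6↦0]  zeros at y ∈ {3, 6}
Collecting zeros: affine points = {(0, 1), (1, 0), (1, 2), (2, 1), (3, 3), (3, 6), (6, 3), (6, 6)}.
Total count |C(F_7)_aff| = 8.


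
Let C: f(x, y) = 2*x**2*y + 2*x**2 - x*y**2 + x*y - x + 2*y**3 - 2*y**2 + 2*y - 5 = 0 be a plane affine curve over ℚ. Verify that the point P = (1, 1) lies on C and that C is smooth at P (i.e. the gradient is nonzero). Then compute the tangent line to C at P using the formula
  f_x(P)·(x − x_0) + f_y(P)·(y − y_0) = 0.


Tangent line at P: 7*x + 5*y - 12 = 0.

Step 1: f(1, 1) = 0, so P lies on C.
Step 2: partial derivatives
  f_x(x, y) = 4*x*y + 4*x - y**2 + y - 1, f_y(x, y) = 2*x**2 - 2*x*y + x + 6*y**2 - 4*y + 2.
  f_x(P) = 7, f_y(P) = 5 (gradient nonzero, so P is smooth).
Step 3: tangent line at P: 7·(x − 1) + 5·(y − 1) = 0.
Expanding: 7*x + 5*y - 12 = 0.


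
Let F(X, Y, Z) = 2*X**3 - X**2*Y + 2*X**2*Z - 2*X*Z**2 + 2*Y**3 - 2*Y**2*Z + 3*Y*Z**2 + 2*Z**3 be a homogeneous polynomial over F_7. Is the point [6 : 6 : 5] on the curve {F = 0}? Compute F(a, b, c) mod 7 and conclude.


F(6,6,5) ≡ 5 (mod 7); P is NOT on the curve.

Evaluate F(6, 6, 5) term-by-term (mod 7).
  2*X**3 ↦ 2·216·1·1 = 432
  -X**2*Y ↦ -1·36·6·1 = -216
  2*X**2*Z ↦ 2·36·1·5 = 360
  -2*X*Z**2 ↦ -2·6·1·25 = -300
  2*Y**3 ↦ 2·1·216·1 = 432
  -2*Y**2*Z ↦ -2·1·36·5 = -360
  3*Y*Z**2 ↦ 3·1·6·25 = 450
  2*Z**3 ↦ 2·1·1·125 = 250
Sum: F(6, 6, 5) = (432) + (-216) + (360) + (-300) + (432) + (-360) + (450) + (250) = 1048.
Reducing mod 7: 1048 ≡ 5 (mod 7).
Since F(a, b, c) ≡ 5 ≠ 0 (mod 7), P does NOT lie on the curve.


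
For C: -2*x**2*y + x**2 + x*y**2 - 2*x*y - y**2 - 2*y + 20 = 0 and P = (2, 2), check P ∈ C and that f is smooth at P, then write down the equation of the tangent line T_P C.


Tangent line at P: -12*x - 10*y + 44 = 0.

Step 1: f(2, 2) = 0, so P lies on C.
Step 2: partial derivatives
  f_x(x, y) = -4*x*y + 2*x + y**2 - 2*y, f_y(x, y) = -2*x**2 + 2*x*y - 2*x - 2*y - 2.
  f_x(P) = -12, f_y(P) = -10 (gradient nonzero, so P is smooth).
Step 3: tangent line at P: -12·(x − 2) + -10·(y − 2) = 0.
Expanding: -12*x - 10*y + 44 = 0.


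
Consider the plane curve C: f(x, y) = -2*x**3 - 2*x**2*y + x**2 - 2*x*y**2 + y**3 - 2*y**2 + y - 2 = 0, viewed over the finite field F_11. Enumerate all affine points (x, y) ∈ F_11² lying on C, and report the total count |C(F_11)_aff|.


Affine F_11-points: {(0, 2), (2, 2), (3, 3), (4, 1), (5, 6), (7, 9), (8, 4), (8, 6), (8, 8), (9, 6), (10, 5)}; count = 11.

For each of the 121 pairs (x, y) ∈ F_11², evaluate f(x, y) mod 11. Record the zeros.
  x = 0: [0↦9, 1↦9, 2↦0, 3↦10, 4↦1, 5↦1, 6↦5, 7↦8, 8↦5, 9↦2, 10↦5]  zeros at y ∈ {2}
  x = 1: [0↦8, 1↦4, 2↦9, 3↦7, 4↦4, 5↦6, 6↦8, 7↦5, 8↦3, 9↦8, 10↦4]  zeros at y ∈ ∅
  x = 2: [0↦8, 1↦7, 2↦0, 3↦4, 4↦3, 5↦3, 6↦10, 7↦8, 8↦3, 9↦1, 10↦8]  zeros at y ∈ {2}
  x = 3: [0↦8, 1↦6, 2↦5, 3↦0, 4↦8, 5↦2, 6↦10, 7↦5, 8↦4, 9↦2, 10↦5]  zeros at y ∈ {3}
  x = 4: [0↦7, 1↦0, 2↦1, 3↦5, 4↦7, 5↦2, 6↦7, 7↦6, 8↦5, 9↦10, 10↦5]  zeros at y ∈ {1}
  x = 5: [0↦4, 1↦10, 2↦9, 3↦7, 4↦10, 5↦2, 6↦0, 7↦10, 8↦5, 9↦2, 10↦7]  zeros at y ∈ {6}
  x = 6: [0↦9, 1↦2, 2↦6, 3↦5, 4↦5, 5↦1, 6↦10, 7↦5, 8↦3, 9↦10, 10↦10]  zeros at y ∈ ∅
  x = 7: [0↦10, 1↦8, 2↦2, 3↦9, 4↦2, 5↦9, 6↦3, 7↦1, 8↦9, 9↦0, 10↦2]  zeros at y ∈ {9}
  x = 8: [0↦6, 1↦5, 2↦7, 3↦7, 4↦0, 5↦3, 6↦0, 7↦8, 8↦0, 9↦4, 10↦4]  zeros at y ∈ {4, 6, 8}
  x = 9: [0↦7, 1↦3, 2↦9, 3↦9, 4↦9, 5↦4, 6↦0, 7↦3, 8↦8, 9↦10, 10↦4]  zeros at y ∈ {6}
  x = 10: [0↦1, 1↦1, 2↦7, 3↦3, 4↦6, 5↦0, 6↦2, 7↦7, 8↦10, 9↦6, 10↦1]  zeros at y ∈ {5}
Collecting zeros: affine points = {(0, 2), (2, 2), (3, 3), (4, 1), (5, 6), (7, 9), (8, 4), (8, 6), (8, 8), (9, 6), (10, 5)}.
Total count |C(F_11)_aff| = 11.


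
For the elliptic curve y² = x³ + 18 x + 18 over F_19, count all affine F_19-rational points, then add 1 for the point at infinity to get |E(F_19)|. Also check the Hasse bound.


Affine points = {(2, 9), (2, 10), (3, 2), (3, 17), (5, 9), (5, 10), (6, 0), (8, 3), (8, 16), (9, 4), (9, 15), (10, 1), (10, 18), (12, 9), (12, 10), (13, 6), (13, 13)}; affine count = 17; |E(F_19)| = 18.

Discriminant check: Δ ∝ 4a³ + 27b² = 4·18³ + 27·18² = 4·5832 + 27·324 ≡ 4 (mod 19). Nonzero ⇒ E is nonsingular.
For each x ∈ F_19, compute rhs = x³ + 18·x + 18 mod 19, then count y ∈ F_19 with y² ≡ rhs.
  x = 0: rhs = 18, matching y values: none (0 points).
  x = 1: rhs = 18, matching y values: none (0 points).
  x = 2: rhs = 5, matching y values: 9, 10 (2 points).
  x = 3: rhs = 4, matching y values: 2, 17 (2 points).
  x = 4: rhs = 2, matching y values: none (0 points).
  x = 5: rhs = 5, matching y values: 9, 10 (2 points).
  x = 6: rhs = 0, matching y values: 0 (1 points).
  x = 7: rhs = 12, matching y values: none (0 points).
  x = 8: rhs = 9, matching y values: 3, 16 (2 points).
  x = 9: rhs = 16, matching y values: 4, 15 (2 points).
  x = 10: rhs = 1, matching y values: 1, 18 (2 points).
  x = 11: rhs = 8, matching y values: none (0 points).
  x = 12: rhs = 5, matching y values: 9, 10 (2 points).
  x = 13: rhs = 17, matching y values: 6, 13 (2 points).
  x = 14: rhs = 12, matching y values: none (0 points).
  x = 15: rhs = 15, matching y values: none (0 points).
  x = 16: rhs = 13, matching y values: none (0 points).
  x = 17: rhs = 12, matching y values: none (0 points).
  x = 18: rhs = 18, matching y values: none (0 points).
Total affine count: 17.
Full point count |E(F_19)| = 17 + 1 = 18.
Hasse bound: |18 − (19+1)| = |-2| = 2 ≤ 2√19 ≈ 8.7178 ✓.


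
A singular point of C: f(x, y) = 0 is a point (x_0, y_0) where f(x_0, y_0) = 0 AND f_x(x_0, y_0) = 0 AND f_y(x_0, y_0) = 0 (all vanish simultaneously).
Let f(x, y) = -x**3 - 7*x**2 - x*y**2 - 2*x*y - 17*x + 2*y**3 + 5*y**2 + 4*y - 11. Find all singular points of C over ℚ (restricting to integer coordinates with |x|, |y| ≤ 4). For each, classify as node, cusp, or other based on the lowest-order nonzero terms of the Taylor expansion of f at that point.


Singular points: {(-2, -1)}; classification: node.

Compute partial derivatives:
  f_x = -3*x**2 - 14*x - y**2 - 2*y - 17.
  f_y = -2*x*y - 2*x + 6*y**2 + 10*y + 4.
Scan x_0 ∈ {−4, ..., 4}. For each x_0, f_y(x_0, y) is a polynomial in y; find its integer roots y ∈ {−4, ..., 4}, then test f_x and f at those candidates.
  x = -4: f_y(-4, y) = 6*y**2 + 18*y + 12; vanishes at y ∈ {-2, -1}. (-4, -2): f_x = -9 ≠ 0; (-4, -1): f_x = -8 ≠ 0.
  x = -3: f_y(-3, y) = 6*y**2 + 16*y + 10; vanishes at y ∈ {-1}. (-3, -1): f_x = -1 ≠ 0.
  x = -2: f_y(-2, y) = 6*y**2 + 14*y + 8; vanishes at y ∈ {-1}. (-2, -1): f_x = 0, f = 0 — SINGULAR.
  x = -1: f_y(-1, y) = 6*y**2 + 12*y + 6; vanishes at y ∈ {-1}. (-1, -1): f_x = -5 ≠ 0.
  x = 0: f_y(0, y) = 6*y**2 + 10*y + 4; vanishes at y ∈ {-1}. (0, -1): f_x = -16 ≠ 0.
  x = 1: f_y(1, y) = 6*y**2 + 8*y + 2; vanishes at y ∈ {-1}. (1, -1): f_x = -33 ≠ 0.
  x = 2: f_y(2, y) = 6*y**2 + 6*y; vanishes at y ∈ {-1, 0}. (2, -1): f_x = -56 ≠ 0; (2, 0): f_x = -57 ≠ 0.
  x = 3: f_y(3, y) = 6*y**2 + 4*y - 2; vanishes at y ∈ {-1}. (3, -1): f_x = -85 ≠ 0.
  x = 4: f_y(4, y) = 6*y**2 + 2*y - 4; vanishes at y ∈ {-1}. (4, -1): f_x = -120 ≠ 0.
Only singular point on the grid: (-2, -1).
Classify: substitute x = -2 + u, y = -1 + v and expand: f = -u**3 - u**2 - u*v**2 + 2*v**3 + v**2.
No constant or linear terms (consistent with a singular point). Quadratic part: -u**2 + v**2. Cubic part: -u**3 - u*v**2 + 2*v**3.
The quadratic part v**2 - u**2 = (v − u)(v + u) splits into two distinct linear factors, so there are two distinct tangent lines y − -1 = ±(x − -2) — this is a node (ordinary double point).
Classification: node.


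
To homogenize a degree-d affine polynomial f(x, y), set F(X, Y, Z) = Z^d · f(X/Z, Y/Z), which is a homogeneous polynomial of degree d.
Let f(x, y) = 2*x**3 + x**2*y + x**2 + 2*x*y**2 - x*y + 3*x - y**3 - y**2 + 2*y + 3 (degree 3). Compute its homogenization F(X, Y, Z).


F(X, Y, Z) = 2*X**3 + X**2*Y + X**2*Z + 2*X*Y**2 - X*Y*Z + 3*X*Z**2 - Y**3 - Y**2*Z + 2*Y*Z**2 + 3*Z**3

deg(f) = 3.
Substitute x = X/Z, y = Y/Z into f, then multiply by Z^3.
  monomial 2·x^3·y^0 ↦ 2·X^3·Y^0·Z^0.
  monomial 1·x^2·y^1 ↦ 1·X^2·Y^1·Z^0.
  monomial 1·x^2·y^0 ↦ 1·X^2·Y^0·Z^1.
  monomial 2·x^1·y^2 ↦ 2·X^1·Y^2·Z^0.
  monomial -1·x^1·y^1 ↦ -1·X^1·Y^1·Z^1.
  monomial 3·x^1·y^0 ↦ 3·X^1·Y^0·Z^2.
  monomial -1·x^0·y^3 ↦ -1·X^0·Y^3·Z^0.
  monomial -1·x^0·y^2 ↦ -1·X^0·Y^2·Z^1.
  monomial 2·x^0·y^1 ↦ 2·X^0·Y^1·Z^2.
  monomial 3·x^0·y^0 ↦ 3·X^0·Y^0·Z^3.
Collecting: F(X, Y, Z) = 2*X**3 + X**2*Y + X**2*Z + 2*X*Y**2 - X*Y*Z + 3*X*Z**2 - Y**3 - Y**2*Z + 2*Y*Z**2 + 3*Z**3.


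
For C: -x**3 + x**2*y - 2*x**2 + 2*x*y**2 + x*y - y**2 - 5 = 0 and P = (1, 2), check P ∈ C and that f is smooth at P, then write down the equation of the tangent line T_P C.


Tangent line at P: 7*x + 6*y - 19 = 0.

Step 1: f(1, 2) = 0, so P lies on C.
Step 2: partial derivatives
  f_x(x, y) = -3*x**2 + 2*x*y - 4*x + 2*y**2 + y, f_y(x, y) = x**2 + 4*x*y + x - 2*y.
  f_x(P) = 7, f_y(P) = 6 (gradient nonzero, so P is smooth).
Step 3: tangent line at P: 7·(x − 1) + 6·(y − 2) = 0.
Expanding: 7*x + 6*y - 19 = 0.


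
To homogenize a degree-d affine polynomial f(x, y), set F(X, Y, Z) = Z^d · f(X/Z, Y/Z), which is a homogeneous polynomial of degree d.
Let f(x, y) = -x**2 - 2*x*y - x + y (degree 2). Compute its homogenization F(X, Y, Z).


F(X, Y, Z) = -X**2 - 2*X*Y - X*Z + Y*Z

deg(f) = 2.
Substitute x = X/Z, y = Y/Z into f, then multiply by Z^2.
  monomial -1·x^2·y^0 ↦ -1·X^2·Y^0·Z^0.
  monomial -2·x^1·y^1 ↦ -2·X^1·Y^1·Z^0.
  monomial -1·x^1·y^0 ↦ -1·X^1·Y^0·Z^1.
  monomial 1·x^0·y^1 ↦ 1·X^0·Y^1·Z^1.
Collecting: F(X, Y, Z) = -X**2 - 2*X*Y - X*Z + Y*Z.


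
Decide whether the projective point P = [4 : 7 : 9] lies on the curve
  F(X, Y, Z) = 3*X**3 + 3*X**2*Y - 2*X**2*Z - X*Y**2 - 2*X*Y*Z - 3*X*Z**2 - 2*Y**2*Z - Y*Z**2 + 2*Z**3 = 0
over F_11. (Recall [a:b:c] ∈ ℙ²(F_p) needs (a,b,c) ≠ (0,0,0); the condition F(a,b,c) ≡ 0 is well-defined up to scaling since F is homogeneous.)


F(4,7,9) ≡ 7 (mod 11); P is NOT on the curve.

Evaluate F(4, 7, 9) term-by-term (mod 11).
  3*X**3 ↦ 3·64·1·1 = 192
  3*X**2*Y ↦ 3·16·7·1 = 336
  -2*X**2*Z ↦ -2·16·1·9 = -288
  -X*Y**2 ↦ -1·4·49·1 = -196
  -2*X*Y*Z ↦ -2·4·7·9 = -504
  -3*X*Z**2 ↦ -3·4·1·81 = -972
  -2*Y**2*Z ↦ -2·1·49·9 = -882
  -Y*Z**2 ↦ -1·1·7·81 = -567
  2*Z**3 ↦ 2·1·1·729 = 1458
Sum: F(4, 7, 9) = (192) + (336) + (-288) + (-196) + (-504) + (-972) + (-882) + (-567) + (1458) = -1423.
Reducing mod 11: -1423 ≡ 7 (mod 11).
Since F(a, b, c) ≡ 7 ≠ 0 (mod 11), P does NOT lie on the curve.
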